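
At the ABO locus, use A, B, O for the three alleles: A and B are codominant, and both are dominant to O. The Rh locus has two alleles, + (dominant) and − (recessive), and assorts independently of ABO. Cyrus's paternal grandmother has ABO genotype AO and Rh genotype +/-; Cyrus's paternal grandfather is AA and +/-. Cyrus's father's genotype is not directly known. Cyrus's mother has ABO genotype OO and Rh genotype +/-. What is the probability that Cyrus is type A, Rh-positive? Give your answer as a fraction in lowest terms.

Cyrus's father's ABO genotype from AO × AA: 1/2 AA, 1/2 AO.
Crossing each possibility with the mother OO and summing P(type A): 1/2·1 + 1/2·1/2 = 3/4.
Similarly for Rh via the father's Rh distribution: P(Rh+) = 3/4.
Independent loci: 3/4 × 3/4 = 9/16.

9/16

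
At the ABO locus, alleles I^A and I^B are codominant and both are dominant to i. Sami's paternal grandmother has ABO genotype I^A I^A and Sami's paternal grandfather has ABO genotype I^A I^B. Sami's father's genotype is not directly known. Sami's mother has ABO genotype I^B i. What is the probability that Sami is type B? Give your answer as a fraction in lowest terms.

1/4

Sami's father's ABO genotype from I^A I^A × I^A I^B: 1/2 I^A I^A, 1/2 I^A I^B.
Crossing each possibility with the mother I^B i and summing P(type B): 1/2·0 + 1/2·1/2 = 1/4.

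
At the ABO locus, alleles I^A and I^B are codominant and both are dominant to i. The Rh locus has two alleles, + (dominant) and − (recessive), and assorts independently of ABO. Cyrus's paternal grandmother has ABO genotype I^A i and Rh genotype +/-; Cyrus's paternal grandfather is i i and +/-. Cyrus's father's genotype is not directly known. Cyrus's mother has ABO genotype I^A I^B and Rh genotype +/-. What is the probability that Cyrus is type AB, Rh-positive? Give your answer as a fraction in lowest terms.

Cyrus's father's ABO genotype from I^A i × i i: 1/2 I^A i, 1/2 i i.
Crossing each possibility with the mother I^A I^B and summing P(type AB): 1/2·1/4 + 1/2·0 = 1/8.
Similarly for Rh via the father's Rh distribution: P(Rh+) = 3/4.
Independent loci: 1/8 × 3/4 = 3/32.

3/32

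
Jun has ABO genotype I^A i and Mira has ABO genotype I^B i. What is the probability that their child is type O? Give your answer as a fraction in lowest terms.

1/4

ABO cross I^A i × I^B i → offspring phenotypes: 1/4 O, 1/4 A, 1/4 B, 1/4 AB.
So P(type O) = 1/4.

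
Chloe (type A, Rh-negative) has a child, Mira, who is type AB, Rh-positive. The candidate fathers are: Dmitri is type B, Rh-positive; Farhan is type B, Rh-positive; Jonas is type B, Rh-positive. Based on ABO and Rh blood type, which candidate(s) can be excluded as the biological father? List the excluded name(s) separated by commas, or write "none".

A candidate is excluded only if no genotype consistent with his phenotype could produce a type AB, Rh-positive child with a type A, Rh-negative mother.
Every candidate has at least one consistent genotype combination, so none can be excluded.

none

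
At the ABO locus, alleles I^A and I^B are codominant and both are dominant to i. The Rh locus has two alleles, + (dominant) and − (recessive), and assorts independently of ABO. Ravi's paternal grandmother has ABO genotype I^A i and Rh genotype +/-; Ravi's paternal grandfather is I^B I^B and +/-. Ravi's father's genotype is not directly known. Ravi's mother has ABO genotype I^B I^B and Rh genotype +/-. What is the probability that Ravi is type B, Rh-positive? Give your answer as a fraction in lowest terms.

Ravi's father's ABO genotype from I^A i × I^B I^B: 1/2 I^A I^B, 1/2 I^B i.
Crossing each possibility with the mother I^B I^B and summing P(type B): 1/2·1/2 + 1/2·1 = 3/4.
Similarly for Rh via the father's Rh distribution: P(Rh+) = 3/4.
Independent loci: 3/4 × 3/4 = 9/16.

9/16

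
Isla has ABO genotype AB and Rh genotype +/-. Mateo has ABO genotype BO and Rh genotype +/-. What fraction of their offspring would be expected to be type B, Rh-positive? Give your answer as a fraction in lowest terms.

3/8

ABO cross AB × BO → offspring phenotypes: 1/4 A, 1/2 B, 1/4 AB.
Rh cross +/- × +/- → 3/4 Rh+, 1/4 Rh-.
Independent loci: P(type B, Rh-positive) = 1/2 × 3/4 = 3/8.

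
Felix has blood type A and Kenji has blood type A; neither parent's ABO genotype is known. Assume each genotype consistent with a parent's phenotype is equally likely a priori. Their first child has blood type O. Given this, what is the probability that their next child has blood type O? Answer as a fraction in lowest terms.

Possible genotypes: Felix ∈ {AA, AO}; Kenji ∈ {AA, AO}.
Weight each parental genotype pair by prior × P(type-O child):
  AO × AO: posterior weight 1; P(next child type O) = 1/4.
Weighted sum = 1/4.

1/4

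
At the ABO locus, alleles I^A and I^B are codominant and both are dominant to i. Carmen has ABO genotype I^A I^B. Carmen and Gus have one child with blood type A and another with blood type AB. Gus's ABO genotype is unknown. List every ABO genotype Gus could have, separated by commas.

I^A I^A, I^A I^B, I^A i, I^B i

For each candidate genotype of Gus, check whether crossing it with I^A I^B can produce every observed child phenotype.
  I^A I^A → possible child types {A, AB} ✓
  I^A I^B → possible child types {A, B, AB} ✓
  I^A i → possible child types {A, B, AB} ✓
  I^B I^B → possible child types {B, AB} ✗
  I^B i → possible child types {A, B, AB} ✓
  i i → possible child types {A, B} ✗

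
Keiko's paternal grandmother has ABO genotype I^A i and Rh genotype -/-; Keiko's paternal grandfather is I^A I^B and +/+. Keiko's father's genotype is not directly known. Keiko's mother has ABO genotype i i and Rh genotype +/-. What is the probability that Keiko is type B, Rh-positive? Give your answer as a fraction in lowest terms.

3/16

Keiko's father's ABO genotype from I^A i × I^A I^B: 1/4 I^A I^A, 1/4 I^A I^B, 1/4 I^A i, 1/4 I^B i.
Crossing each possibility with the mother i i and summing P(type B): 1/4·0 + 1/4·1/2 + 1/4·0 + 1/4·1/2 = 1/4.
Similarly for Rh via the father's Rh distribution: P(Rh+) = 3/4.
Independent loci: 1/4 × 3/4 = 3/16.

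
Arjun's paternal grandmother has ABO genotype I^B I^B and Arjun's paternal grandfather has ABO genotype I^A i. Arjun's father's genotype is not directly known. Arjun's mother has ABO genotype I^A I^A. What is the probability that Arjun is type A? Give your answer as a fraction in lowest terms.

Arjun's father's ABO genotype from I^B I^B × I^A i: 1/2 I^A I^B, 1/2 I^B i.
Crossing each possibility with the mother I^A I^A and summing P(type A): 1/2·1/2 + 1/2·1/2 = 1/2.

1/2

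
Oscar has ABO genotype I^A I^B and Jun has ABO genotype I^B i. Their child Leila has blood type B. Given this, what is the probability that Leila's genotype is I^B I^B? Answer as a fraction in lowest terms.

1/2

Cross I^A I^B × I^B i → 1/4 I^A I^B, 1/4 I^A i, 1/4 I^B I^B, 1/4 I^B i.
Type-B genotypes among offspring: I^B I^B (1/4), I^B i (1/4); total 1/2.
P(I^B I^B | type B) = (1/4) / (1/2) = 1/2.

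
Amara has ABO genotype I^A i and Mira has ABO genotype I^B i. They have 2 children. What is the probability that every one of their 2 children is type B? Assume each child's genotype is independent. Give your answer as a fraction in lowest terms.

1/16

ABO cross I^A i × I^B i → 1/4 O, 1/4 A, 1/4 B, 1/4 AB.
So P(type B) = 1/4 per child.
All 2 independent: (1/4)^2 = 1/16.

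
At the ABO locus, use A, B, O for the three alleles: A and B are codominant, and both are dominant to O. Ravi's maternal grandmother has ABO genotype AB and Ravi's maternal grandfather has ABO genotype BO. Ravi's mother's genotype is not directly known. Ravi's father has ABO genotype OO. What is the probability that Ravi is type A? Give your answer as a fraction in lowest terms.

Ravi's mother's ABO genotype from AB × BO: 1/4 AB, 1/4 AO, 1/4 BB, 1/4 BO.
Crossing each possibility with the father OO and summing P(type A): 1/4·1/2 + 1/4·1/2 + 1/4·0 + 1/4·0 = 1/4.

1/4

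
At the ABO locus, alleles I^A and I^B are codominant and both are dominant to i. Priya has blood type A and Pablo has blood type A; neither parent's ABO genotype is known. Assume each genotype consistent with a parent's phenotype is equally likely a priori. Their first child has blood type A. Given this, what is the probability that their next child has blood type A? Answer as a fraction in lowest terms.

Possible genotypes: Priya ∈ {I^A I^A, I^A i}; Pablo ∈ {I^A I^A, I^A i}.
Weight each parental genotype pair by prior × P(type-A child):
  I^A I^A × I^A I^A: posterior weight 4/15; P(next child type A) = 1.
  I^A I^A × I^A i: posterior weight 4/15; P(next child type A) = 1.
  I^A i × I^A I^A: posterior weight 4/15; P(next child type A) = 1.
  I^A i × I^A i: posterior weight 1/5; P(next child type A) = 3/4.
Weighted sum = 19/20.

19/20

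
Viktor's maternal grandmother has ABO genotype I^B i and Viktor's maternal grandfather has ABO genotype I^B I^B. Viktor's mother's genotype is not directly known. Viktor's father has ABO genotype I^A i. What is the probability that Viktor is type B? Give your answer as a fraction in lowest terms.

Viktor's mother's ABO genotype from I^B i × I^B I^B: 1/2 I^B I^B, 1/2 I^B i.
Crossing each possibility with the father I^A i and summing P(type B): 1/2·1/2 + 1/2·1/4 = 3/8.

3/8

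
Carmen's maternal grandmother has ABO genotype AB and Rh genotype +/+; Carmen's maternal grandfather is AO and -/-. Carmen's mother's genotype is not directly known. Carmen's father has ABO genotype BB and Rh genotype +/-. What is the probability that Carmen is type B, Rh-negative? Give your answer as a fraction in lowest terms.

Carmen's mother's ABO genotype from AB × AO: 1/4 AA, 1/4 AB, 1/4 AO, 1/4 BO.
Crossing each possibility with the father BB and summing P(type B): 1/4·0 + 1/4·1/2 + 1/4·1/2 + 1/4·1 = 1/2.
Similarly for Rh via the mother's Rh distribution: P(Rh-) = 1/4.
Independent loci: 1/2 × 1/4 = 1/8.

1/8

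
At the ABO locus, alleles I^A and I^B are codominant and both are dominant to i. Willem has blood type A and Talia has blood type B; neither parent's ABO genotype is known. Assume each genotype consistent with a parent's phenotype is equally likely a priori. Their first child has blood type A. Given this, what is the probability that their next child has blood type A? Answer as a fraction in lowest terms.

Possible genotypes: Willem ∈ {I^A I^A, I^A i}; Talia ∈ {I^B I^B, I^B i}.
Weight each parental genotype pair by prior × P(type-A child):
  I^A I^A × I^B i: posterior weight 2/3; P(next child type A) = 1/2.
  I^A i × I^B i: posterior weight 1/3; P(next child type A) = 1/4.
Weighted sum = 5/12.

5/12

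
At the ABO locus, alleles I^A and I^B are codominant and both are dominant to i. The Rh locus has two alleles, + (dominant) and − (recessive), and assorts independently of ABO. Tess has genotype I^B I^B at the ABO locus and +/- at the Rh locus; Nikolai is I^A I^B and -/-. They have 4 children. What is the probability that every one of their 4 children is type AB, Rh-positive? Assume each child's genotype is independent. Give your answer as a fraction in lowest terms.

ABO cross I^B I^B × I^A I^B → 1/2 B, 1/2 AB.
Rh cross +/- × -/- → 1/2 Rh+, 1/2 Rh-; so P(type AB, Rh-positive) = 1/2 × 1/2 = 1/4 per child.
All 4 independent: (1/4)^4 = 1/256.

1/256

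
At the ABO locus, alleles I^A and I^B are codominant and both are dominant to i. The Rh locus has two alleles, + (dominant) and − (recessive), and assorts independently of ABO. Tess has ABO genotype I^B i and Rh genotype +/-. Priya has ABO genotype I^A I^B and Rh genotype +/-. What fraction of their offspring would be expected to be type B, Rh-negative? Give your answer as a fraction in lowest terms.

1/8

ABO cross I^B i × I^A I^B → offspring phenotypes: 1/4 A, 1/2 B, 1/4 AB.
Rh cross +/- × +/- → 3/4 Rh+, 1/4 Rh-.
Independent loci: P(type B, Rh-negative) = 1/2 × 1/4 = 1/8.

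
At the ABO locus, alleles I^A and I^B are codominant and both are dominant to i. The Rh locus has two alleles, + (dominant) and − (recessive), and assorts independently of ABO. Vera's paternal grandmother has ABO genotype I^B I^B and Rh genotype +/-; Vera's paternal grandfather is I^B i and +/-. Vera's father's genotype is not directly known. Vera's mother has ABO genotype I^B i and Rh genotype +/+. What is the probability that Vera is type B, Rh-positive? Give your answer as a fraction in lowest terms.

7/8

Vera's father's ABO genotype from I^B I^B × I^B i: 1/2 I^B I^B, 1/2 I^B i.
Crossing each possibility with the mother I^B i and summing P(type B): 1/2·1 + 1/2·3/4 = 7/8.
Similarly for Rh via the father's Rh distribution: P(Rh+) = 1.
Independent loci: 7/8 × 1 = 7/8.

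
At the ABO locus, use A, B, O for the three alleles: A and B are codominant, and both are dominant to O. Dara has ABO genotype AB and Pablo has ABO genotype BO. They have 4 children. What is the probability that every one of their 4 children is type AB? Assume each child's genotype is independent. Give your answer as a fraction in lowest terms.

ABO cross AB × BO → 1/4 A, 1/2 B, 1/4 AB.
So P(type AB) = 1/4 per child.
All 4 independent: (1/4)^4 = 1/256.

1/256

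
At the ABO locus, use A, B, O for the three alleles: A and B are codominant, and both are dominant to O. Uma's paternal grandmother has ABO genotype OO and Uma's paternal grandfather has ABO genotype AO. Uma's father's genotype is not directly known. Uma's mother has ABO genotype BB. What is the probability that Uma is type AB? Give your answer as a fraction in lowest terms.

Uma's father's ABO genotype from OO × AO: 1/2 AO, 1/2 OO.
Crossing each possibility with the mother BB and summing P(type AB): 1/2·1/2 + 1/2·0 = 1/4.

1/4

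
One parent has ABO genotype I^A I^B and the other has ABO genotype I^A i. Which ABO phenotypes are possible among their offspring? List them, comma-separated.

Gametes from I^A I^B × I^A i give offspring ABO genotypes I^A I^A, I^A I^B, I^A i, I^B i, i.e. phenotypes A, B, AB.

A, B, AB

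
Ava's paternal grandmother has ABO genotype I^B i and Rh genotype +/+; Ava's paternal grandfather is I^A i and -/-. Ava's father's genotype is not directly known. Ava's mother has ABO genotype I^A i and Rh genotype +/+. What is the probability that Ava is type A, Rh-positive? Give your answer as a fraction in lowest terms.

Ava's father's ABO genotype from I^B i × I^A i: 1/4 I^A I^B, 1/4 I^A i, 1/4 I^B i, 1/4 i i.
Crossing each possibility with the mother I^A i and summing P(type A): 1/4·1/2 + 1/4·3/4 + 1/4·1/4 + 1/4·1/2 = 1/2.
Similarly for Rh via the father's Rh distribution: P(Rh+) = 1.
Independent loci: 1/2 × 1 = 1/2.

1/2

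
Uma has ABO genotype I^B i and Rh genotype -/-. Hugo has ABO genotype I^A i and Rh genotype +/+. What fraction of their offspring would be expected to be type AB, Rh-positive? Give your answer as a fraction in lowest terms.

1/4

ABO cross I^B i × I^A i → offspring phenotypes: 1/4 O, 1/4 A, 1/4 B, 1/4 AB.
Rh cross -/- × +/+ → 1 Rh+.
Independent loci: P(type AB, Rh-positive) = 1/4 × 1 = 1/4.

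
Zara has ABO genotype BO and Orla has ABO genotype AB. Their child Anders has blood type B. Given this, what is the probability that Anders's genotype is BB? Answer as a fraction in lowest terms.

1/2

Cross BO × AB → 1/4 AB, 1/4 AO, 1/4 BB, 1/4 BO.
Type-B genotypes among offspring: BB (1/4), BO (1/4); total 1/2.
P(BB | type B) = (1/4) / (1/2) = 1/2.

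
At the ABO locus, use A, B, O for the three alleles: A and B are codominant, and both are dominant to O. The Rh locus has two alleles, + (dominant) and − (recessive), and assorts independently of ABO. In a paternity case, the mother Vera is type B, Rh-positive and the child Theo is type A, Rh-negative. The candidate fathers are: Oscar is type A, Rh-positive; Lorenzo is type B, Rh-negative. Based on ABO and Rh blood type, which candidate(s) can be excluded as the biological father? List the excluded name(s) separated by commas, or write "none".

Lorenzo

A candidate is excluded only if no genotype consistent with his phenotype could produce a type A, Rh-negative child with a type B, Rh-positive mother.
Lorenzo (type B, Rh-): no genotype consistent with that phenotype can produce a type-A Rh- child with a type-B mother.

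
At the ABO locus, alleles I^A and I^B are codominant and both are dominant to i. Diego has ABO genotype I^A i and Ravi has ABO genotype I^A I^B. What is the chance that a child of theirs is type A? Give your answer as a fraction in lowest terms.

1/2

ABO cross I^A i × I^A I^B → offspring phenotypes: 1/2 A, 1/4 B, 1/4 AB.
So P(type A) = 1/2.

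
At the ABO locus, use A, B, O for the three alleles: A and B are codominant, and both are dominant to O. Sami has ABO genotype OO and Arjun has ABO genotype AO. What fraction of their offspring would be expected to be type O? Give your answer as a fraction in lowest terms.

ABO cross OO × AO → offspring phenotypes: 1/2 O, 1/2 A.
So P(type O) = 1/2.

1/2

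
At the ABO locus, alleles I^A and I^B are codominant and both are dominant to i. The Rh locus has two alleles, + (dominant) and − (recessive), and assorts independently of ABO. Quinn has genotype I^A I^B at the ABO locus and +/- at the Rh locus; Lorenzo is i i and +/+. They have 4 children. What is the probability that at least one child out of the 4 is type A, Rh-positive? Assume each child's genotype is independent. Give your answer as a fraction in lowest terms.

15/16

ABO cross I^A I^B × i i → 1/2 A, 1/2 B.
Rh cross +/- × +/+ → 1 Rh+; so P(type A, Rh-positive) = 1/2 × 1 = 1/2 per child.
P(none) = (1/2)^4 = 1/16; P(at least one) = 1 − 1/16 = 15/16.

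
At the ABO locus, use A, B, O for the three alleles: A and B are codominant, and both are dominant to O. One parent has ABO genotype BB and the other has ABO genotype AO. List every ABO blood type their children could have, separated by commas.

B, AB

Gametes from BB × AO give offspring ABO genotypes AB, BO, i.e. phenotypes B, AB.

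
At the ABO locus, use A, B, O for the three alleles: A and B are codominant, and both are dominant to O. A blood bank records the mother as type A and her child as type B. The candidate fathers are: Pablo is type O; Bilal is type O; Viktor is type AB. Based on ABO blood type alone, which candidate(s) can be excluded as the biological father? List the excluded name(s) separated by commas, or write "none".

A candidate is excluded only if no genotype consistent with his phenotype could produce a type B child with a type A mother.
Pablo (type O): no genotype consistent with that phenotype can produce a type-B child with a type-A mother.
Bilal (type O): no genotype consistent with that phenotype can produce a type-B child with a type-A mother.

Pablo, Bilal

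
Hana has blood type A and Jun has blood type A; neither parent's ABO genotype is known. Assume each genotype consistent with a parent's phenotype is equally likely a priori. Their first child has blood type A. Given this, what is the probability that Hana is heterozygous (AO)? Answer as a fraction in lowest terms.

7/15

Possible genotypes: Hana ∈ {AA, AO}; Jun ∈ {AA, AO}.
Weight each parental genotype pair by prior × P(type-A child):
  AA × AA: posterior weight 4/15.
  AA × AO: posterior weight 4/15.
  AO × AA: posterior weight 4/15.
  AO × AO: posterior weight 1/5.
Sum the posterior weight over pairs where Hana is AO: 7/15.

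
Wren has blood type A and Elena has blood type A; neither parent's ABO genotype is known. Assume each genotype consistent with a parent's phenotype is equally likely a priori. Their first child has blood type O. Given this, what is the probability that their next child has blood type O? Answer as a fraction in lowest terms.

1/4

Possible genotypes: Wren ∈ {AA, AO}; Elena ∈ {AA, AO}.
Weight each parental genotype pair by prior × P(type-O child):
  AO × AO: posterior weight 1; P(next child type O) = 1/4.
Weighted sum = 1/4.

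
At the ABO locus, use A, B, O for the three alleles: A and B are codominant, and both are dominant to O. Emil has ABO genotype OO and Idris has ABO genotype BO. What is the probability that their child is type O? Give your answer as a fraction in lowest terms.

1/2

ABO cross OO × BO → offspring phenotypes: 1/2 O, 1/2 B.
So P(type O) = 1/2.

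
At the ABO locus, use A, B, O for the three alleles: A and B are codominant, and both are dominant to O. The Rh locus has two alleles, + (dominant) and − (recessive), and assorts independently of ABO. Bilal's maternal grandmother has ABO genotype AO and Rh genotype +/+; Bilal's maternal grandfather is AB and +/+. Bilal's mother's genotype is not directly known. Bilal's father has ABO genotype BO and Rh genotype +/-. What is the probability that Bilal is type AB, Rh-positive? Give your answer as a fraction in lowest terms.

Bilal's mother's ABO genotype from AO × AB: 1/4 AA, 1/4 AB, 1/4 AO, 1/4 BO.
Crossing each possibility with the father BO and summing P(type AB): 1/4·1/2 + 1/4·1/4 + 1/4·1/4 + 1/4·0 = 1/4.
Similarly for Rh via the mother's Rh distribution: P(Rh+) = 1.
Independent loci: 1/4 × 1 = 1/4.

1/4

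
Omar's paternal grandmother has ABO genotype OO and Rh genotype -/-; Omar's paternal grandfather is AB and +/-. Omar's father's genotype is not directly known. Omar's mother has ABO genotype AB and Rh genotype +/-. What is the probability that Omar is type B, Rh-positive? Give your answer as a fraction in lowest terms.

15/64

Omar's father's ABO genotype from OO × AB: 1/2 AO, 1/2 BO.
Crossing each possibility with the mother AB and summing P(type B): 1/2·1/4 + 1/2·1/2 = 3/8.
Similarly for Rh via the father's Rh distribution: P(Rh+) = 5/8.
Independent loci: 3/8 × 5/8 = 15/64.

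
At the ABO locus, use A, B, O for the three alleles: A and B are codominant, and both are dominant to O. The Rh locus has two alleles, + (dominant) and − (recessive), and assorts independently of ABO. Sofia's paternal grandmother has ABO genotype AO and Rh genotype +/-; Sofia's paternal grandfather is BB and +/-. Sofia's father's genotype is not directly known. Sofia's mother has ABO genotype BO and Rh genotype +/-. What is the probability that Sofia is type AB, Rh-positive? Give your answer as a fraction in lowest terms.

Sofia's father's ABO genotype from AO × BB: 1/2 AB, 1/2 BO.
Crossing each possibility with the mother BO and summing P(type AB): 1/2·1/4 + 1/2·0 = 1/8.
Similarly for Rh via the father's Rh distribution: P(Rh+) = 3/4.
Independent loci: 1/8 × 3/4 = 3/32.

3/32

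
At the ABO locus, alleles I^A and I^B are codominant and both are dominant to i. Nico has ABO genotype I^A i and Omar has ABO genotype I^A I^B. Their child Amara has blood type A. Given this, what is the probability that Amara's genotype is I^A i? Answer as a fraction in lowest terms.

Cross I^A i × I^A I^B → 1/4 I^A I^A, 1/4 I^A I^B, 1/4 I^A i, 1/4 I^B i.
Type-A genotypes among offspring: I^A I^A (1/4), I^A i (1/4); total 1/2.
P(I^A i | type A) = (1/4) / (1/2) = 1/2.

1/2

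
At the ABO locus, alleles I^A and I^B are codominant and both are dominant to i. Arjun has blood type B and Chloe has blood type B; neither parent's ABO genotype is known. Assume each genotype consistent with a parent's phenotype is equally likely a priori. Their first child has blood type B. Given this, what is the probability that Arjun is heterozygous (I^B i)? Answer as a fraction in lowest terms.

Possible genotypes: Arjun ∈ {I^B I^B, I^B i}; Chloe ∈ {I^B I^B, I^B i}.
Weight each parental genotype pair by prior × P(type-B child):
  I^B I^B × I^B I^B: posterior weight 4/15.
  I^B I^B × I^B i: posterior weight 4/15.
  I^B i × I^B I^B: posterior weight 4/15.
  I^B i × I^B i: posterior weight 1/5.
Sum the posterior weight over pairs where Arjun is I^B i: 7/15.

7/15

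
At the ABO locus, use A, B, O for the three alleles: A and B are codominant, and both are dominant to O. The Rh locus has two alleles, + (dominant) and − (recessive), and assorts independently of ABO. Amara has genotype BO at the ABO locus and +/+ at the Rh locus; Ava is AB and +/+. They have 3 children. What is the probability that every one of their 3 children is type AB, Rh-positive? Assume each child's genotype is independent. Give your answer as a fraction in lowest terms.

ABO cross BO × AB → 1/4 A, 1/2 B, 1/4 AB.
Rh cross +/+ × +/+ → 1 Rh+; so P(type AB, Rh-positive) = 1/4 × 1 = 1/4 per child.
All 3 independent: (1/4)^3 = 1/64.

1/64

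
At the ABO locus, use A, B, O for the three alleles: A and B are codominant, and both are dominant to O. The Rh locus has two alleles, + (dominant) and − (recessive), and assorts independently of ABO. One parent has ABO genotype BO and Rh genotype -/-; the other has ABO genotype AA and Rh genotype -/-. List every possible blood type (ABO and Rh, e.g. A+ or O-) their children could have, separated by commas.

Gametes from BO × AA give offspring ABO genotypes AB, AO, i.e. phenotypes A, AB.
Rh cross -/- × -/- → phenotypes Rh-.
Combining independently: A-, AB-.

A-, AB-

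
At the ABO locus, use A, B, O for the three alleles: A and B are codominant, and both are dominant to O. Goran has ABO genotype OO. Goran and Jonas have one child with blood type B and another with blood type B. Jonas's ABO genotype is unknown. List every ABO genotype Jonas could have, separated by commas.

For each candidate genotype of Jonas, check whether crossing it with OO can produce every observed child phenotype.
  AA → possible child types {A} ✗
  AB → possible child types {A, B} ✓
  AO → possible child types {O, A} ✗
  BB → possible child types {B} ✓
  BO → possible child types {O, B} ✓
  OO → possible child types {O} ✗

AB, BB, BO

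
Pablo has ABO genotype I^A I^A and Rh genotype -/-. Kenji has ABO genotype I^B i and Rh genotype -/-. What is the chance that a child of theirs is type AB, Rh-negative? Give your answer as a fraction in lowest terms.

1/2

ABO cross I^A I^A × I^B i → offspring phenotypes: 1/2 A, 1/2 AB.
Rh cross -/- × -/- → 1 Rh-.
Independent loci: P(type AB, Rh-negative) = 1/2 × 1 = 1/2.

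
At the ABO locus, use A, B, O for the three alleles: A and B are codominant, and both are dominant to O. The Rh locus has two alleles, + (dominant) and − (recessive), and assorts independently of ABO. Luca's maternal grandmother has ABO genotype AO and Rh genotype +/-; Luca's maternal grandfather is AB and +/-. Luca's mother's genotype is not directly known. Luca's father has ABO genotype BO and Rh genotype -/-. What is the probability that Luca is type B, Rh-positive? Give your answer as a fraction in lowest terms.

Luca's mother's ABO genotype from AO × AB: 1/4 AA, 1/4 AB, 1/4 AO, 1/4 BO.
Crossing each possibility with the father BO and summing P(type B): 1/4·0 + 1/4·1/2 + 1/4·1/4 + 1/4·3/4 = 3/8.
Similarly for Rh via the mother's Rh distribution: P(Rh+) = 1/2.
Independent loci: 3/8 × 1/2 = 3/16.

3/16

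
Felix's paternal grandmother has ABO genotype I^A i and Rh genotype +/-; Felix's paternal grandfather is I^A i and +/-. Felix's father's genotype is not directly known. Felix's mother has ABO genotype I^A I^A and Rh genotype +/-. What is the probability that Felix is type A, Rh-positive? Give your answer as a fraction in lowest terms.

3/4

Felix's father's ABO genotype from I^A i × I^A i: 1/4 I^A I^A, 1/2 I^A i, 1/4 i i.
Crossing each possibility with the mother I^A I^A and summing P(type A): 1/4·1 + 1/2·1 + 1/4·1 = 1.
Similarly for Rh via the father's Rh distribution: P(Rh+) = 3/4.
Independent loci: 1 × 3/4 = 3/4.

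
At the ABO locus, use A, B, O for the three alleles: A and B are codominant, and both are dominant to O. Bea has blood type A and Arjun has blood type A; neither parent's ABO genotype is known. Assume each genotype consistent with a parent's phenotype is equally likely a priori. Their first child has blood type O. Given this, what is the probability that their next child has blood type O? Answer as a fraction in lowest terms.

1/4

Possible genotypes: Bea ∈ {AA, AO}; Arjun ∈ {AA, AO}.
Weight each parental genotype pair by prior × P(type-O child):
  AO × AO: posterior weight 1; P(next child type O) = 1/4.
Weighted sum = 1/4.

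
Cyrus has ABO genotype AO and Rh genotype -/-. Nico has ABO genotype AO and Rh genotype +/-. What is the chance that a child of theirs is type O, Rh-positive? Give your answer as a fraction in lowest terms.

ABO cross AO × AO → offspring phenotypes: 1/4 O, 3/4 A.
Rh cross -/- × +/- → 1/2 Rh+, 1/2 Rh-.
Independent loci: P(type O, Rh-positive) = 1/4 × 1/2 = 1/8.

1/8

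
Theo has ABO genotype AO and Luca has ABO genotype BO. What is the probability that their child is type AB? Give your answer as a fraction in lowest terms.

ABO cross AO × BO → offspring phenotypes: 1/4 O, 1/4 A, 1/4 B, 1/4 AB.
So P(type AB) = 1/4.

1/4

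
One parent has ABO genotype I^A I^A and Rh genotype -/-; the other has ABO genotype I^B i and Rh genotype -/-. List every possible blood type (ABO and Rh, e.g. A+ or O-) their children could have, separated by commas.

A-, AB-

Gametes from I^A I^A × I^B i give offspring ABO genotypes I^A I^B, I^A i, i.e. phenotypes A, AB.
Rh cross -/- × -/- → phenotypes Rh-.
Combining independently: A-, AB-.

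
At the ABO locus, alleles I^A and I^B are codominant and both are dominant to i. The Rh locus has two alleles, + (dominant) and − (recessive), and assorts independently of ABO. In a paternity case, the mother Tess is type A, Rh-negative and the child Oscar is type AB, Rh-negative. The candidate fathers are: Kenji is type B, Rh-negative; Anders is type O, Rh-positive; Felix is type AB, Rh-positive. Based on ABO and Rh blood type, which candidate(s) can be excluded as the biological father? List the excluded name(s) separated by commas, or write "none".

Anders

A candidate is excluded only if no genotype consistent with his phenotype could produce a type AB, Rh-negative child with a type A, Rh-negative mother.
Anders (type O, Rh+): no genotype consistent with that phenotype can produce a type-AB Rh- child with a type-A mother.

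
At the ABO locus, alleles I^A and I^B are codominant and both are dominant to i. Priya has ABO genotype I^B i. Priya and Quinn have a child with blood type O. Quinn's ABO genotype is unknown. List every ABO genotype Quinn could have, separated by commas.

I^A i, I^B i, i i

For each candidate genotype of Quinn, check whether crossing it with I^B i can produce every observed child phenotype.
  I^A I^A → possible child types {A, AB} ✗
  I^A I^B → possible child types {A, B, AB} ✗
  I^A i → possible child types {O, A, B, AB} ✓
  I^B I^B → possible child types {B} ✗
  I^B i → possible child types {O, B} ✓
  i i → possible child types {O, B} ✓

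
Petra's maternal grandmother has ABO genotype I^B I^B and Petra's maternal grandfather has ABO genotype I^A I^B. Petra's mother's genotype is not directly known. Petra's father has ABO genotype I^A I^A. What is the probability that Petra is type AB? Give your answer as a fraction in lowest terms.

Petra's mother's ABO genotype from I^B I^B × I^A I^B: 1/2 I^A I^B, 1/2 I^B I^B.
Crossing each possibility with the father I^A I^A and summing P(type AB): 1/2·1/2 + 1/2·1 = 3/4.

3/4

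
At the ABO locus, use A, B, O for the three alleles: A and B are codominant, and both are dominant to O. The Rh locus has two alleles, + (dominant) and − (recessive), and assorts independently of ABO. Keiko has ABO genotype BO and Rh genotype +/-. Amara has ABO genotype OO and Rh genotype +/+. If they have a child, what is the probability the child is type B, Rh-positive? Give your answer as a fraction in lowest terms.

1/2

ABO cross BO × OO → offspring phenotypes: 1/2 O, 1/2 B.
Rh cross +/- × +/+ → 1 Rh+.
Independent loci: P(type B, Rh-positive) = 1/2 × 1 = 1/2.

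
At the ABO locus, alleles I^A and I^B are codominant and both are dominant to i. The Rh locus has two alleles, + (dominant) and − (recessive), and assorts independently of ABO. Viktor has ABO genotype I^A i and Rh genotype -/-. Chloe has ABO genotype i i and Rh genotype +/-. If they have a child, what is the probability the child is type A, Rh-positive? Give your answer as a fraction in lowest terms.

ABO cross I^A i × i i → offspring phenotypes: 1/2 O, 1/2 A.
Rh cross -/- × +/- → 1/2 Rh+, 1/2 Rh-.
Independent loci: P(type A, Rh-positive) = 1/2 × 1/2 = 1/4.

1/4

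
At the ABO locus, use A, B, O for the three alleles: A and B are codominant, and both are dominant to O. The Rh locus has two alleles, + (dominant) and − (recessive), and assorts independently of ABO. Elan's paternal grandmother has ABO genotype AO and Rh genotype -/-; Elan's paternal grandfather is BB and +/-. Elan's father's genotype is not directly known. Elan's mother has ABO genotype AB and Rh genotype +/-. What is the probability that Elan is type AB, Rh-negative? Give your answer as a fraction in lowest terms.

Elan's father's ABO genotype from AO × BB: 1/2 AB, 1/2 BO.
Crossing each possibility with the mother AB and summing P(type AB): 1/2·1/2 + 1/2·1/4 = 3/8.
Similarly for Rh via the father's Rh distribution: P(Rh-) = 3/8.
Independent loci: 3/8 × 3/8 = 9/64.

9/64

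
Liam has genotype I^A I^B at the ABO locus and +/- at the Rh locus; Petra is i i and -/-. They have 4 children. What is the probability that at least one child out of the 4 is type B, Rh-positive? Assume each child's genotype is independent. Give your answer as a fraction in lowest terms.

175/256

ABO cross I^A I^B × i i → 1/2 A, 1/2 B.
Rh cross +/- × -/- → 1/2 Rh+, 1/2 Rh-; so P(type B, Rh-positive) = 1/2 × 1/2 = 1/4 per child.
P(none) = (3/4)^4 = 81/256; P(at least one) = 1 − 81/256 = 175/256.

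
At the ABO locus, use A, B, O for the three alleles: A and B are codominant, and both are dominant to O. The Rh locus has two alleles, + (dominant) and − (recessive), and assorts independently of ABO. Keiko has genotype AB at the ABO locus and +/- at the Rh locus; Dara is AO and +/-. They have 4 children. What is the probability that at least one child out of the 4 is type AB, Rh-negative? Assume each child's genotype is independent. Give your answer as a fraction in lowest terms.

14911/65536

ABO cross AB × AO → 1/2 A, 1/4 B, 1/4 AB.
Rh cross +/- × +/- → 3/4 Rh+, 1/4 Rh-; so P(type AB, Rh-negative) = 1/4 × 1/4 = 1/16 per child.
P(none) = (15/16)^4 = 50625/65536; P(at least one) = 1 − 50625/65536 = 14911/65536.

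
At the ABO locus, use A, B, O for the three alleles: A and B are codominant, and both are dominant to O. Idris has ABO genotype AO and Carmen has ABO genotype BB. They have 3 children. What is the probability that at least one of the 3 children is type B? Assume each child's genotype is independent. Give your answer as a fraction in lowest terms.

7/8

ABO cross AO × BB → 1/2 B, 1/2 AB.
So P(type B) = 1/2 per child.
P(none) = (1/2)^3 = 1/8; P(at least one) = 1 − 1/8 = 7/8.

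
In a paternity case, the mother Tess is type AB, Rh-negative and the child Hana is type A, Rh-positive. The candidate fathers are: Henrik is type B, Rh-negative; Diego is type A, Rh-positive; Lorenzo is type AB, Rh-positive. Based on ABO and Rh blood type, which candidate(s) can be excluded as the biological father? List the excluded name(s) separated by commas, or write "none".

A candidate is excluded only if no genotype consistent with his phenotype could produce a type A, Rh-positive child with a type AB, Rh-negative mother.
Henrik (type B, Rh-): no genotype consistent with that phenotype can produce a type-A Rh+ child with a type-AB mother.

Henrik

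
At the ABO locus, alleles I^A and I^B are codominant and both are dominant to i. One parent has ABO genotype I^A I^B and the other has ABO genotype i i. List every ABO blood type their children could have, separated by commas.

Gametes from I^A I^B × i i give offspring ABO genotypes I^A i, I^B i, i.e. phenotypes A, B.

A, B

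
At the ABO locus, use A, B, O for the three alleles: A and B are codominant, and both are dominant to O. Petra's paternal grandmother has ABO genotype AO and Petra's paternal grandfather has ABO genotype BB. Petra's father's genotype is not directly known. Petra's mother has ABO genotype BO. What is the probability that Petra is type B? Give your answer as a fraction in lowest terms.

Petra's father's ABO genotype from AO × BB: 1/2 AB, 1/2 BO.
Crossing each possibility with the mother BO and summing P(type B): 1/2·1/2 + 1/2·3/4 = 5/8.

5/8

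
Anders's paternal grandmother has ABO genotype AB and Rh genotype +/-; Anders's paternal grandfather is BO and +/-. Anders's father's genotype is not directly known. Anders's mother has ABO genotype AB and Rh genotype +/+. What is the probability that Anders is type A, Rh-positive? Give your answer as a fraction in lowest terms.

1/4

Anders's father's ABO genotype from AB × BO: 1/4 AB, 1/4 AO, 1/4 BB, 1/4 BO.
Crossing each possibility with the mother AB and summing P(type A): 1/4·1/4 + 1/4·1/2 + 1/4·0 + 1/4·1/4 = 1/4.
Similarly for Rh via the father's Rh distribution: P(Rh+) = 1.
Independent loci: 1/4 × 1 = 1/4.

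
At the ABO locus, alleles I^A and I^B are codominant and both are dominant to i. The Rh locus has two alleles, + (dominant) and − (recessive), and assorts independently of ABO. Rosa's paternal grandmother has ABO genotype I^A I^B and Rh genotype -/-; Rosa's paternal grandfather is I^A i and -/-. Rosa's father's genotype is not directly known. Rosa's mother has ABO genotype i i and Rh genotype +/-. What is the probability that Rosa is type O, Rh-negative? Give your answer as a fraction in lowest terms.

Rosa's father's ABO genotype from I^A I^B × I^A i: 1/4 I^A I^A, 1/4 I^A I^B, 1/4 I^A i, 1/4 I^B i.
Crossing each possibility with the mother i i and summing P(type O): 1/4·0 + 1/4·0 + 1/4·1/2 + 1/4·1/2 = 1/4.
Similarly for Rh via the father's Rh distribution: P(Rh-) = 1/2.
Independent loci: 1/4 × 1/2 = 1/8.

1/8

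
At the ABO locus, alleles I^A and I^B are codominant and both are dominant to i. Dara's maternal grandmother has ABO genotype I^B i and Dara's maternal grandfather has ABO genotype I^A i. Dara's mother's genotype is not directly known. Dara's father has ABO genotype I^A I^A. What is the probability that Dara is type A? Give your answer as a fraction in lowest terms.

3/4

Dara's mother's ABO genotype from I^B i × I^A i: 1/4 I^A I^B, 1/4 I^A i, 1/4 I^B i, 1/4 i i.
Crossing each possibility with the father I^A I^A and summing P(type A): 1/4·1/2 + 1/4·1 + 1/4·1/2 + 1/4·1 = 3/4.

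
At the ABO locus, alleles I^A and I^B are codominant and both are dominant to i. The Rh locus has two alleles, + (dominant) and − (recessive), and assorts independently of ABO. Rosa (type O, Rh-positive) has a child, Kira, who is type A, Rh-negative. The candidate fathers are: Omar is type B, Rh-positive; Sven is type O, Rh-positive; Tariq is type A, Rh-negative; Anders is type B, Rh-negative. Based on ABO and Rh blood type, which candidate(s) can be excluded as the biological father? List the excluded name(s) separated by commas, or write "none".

A candidate is excluded only if no genotype consistent with his phenotype could produce a type A, Rh-negative child with a type O, Rh-positive mother.
Omar (type B, Rh+): no genotype consistent with that phenotype can produce a type-A Rh- child with a type-O mother.
Sven (type O, Rh+): no genotype consistent with that phenotype can produce a type-A Rh- child with a type-O mother.
Anders (type B, Rh-): no genotype consistent with that phenotype can produce a type-A Rh- child with a type-O mother.

Omar, Sven, Anders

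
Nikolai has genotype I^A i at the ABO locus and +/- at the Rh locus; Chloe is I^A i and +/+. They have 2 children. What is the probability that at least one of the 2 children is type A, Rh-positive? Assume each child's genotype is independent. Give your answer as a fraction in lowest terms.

ABO cross I^A i × I^A i → 1/4 O, 3/4 A.
Rh cross +/- × +/+ → 1 Rh+; so P(type A, Rh-positive) = 3/4 × 1 = 3/4 per child.
P(none) = (1/4)^2 = 1/16; P(at least one) = 1 − 1/16 = 15/16.

15/16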